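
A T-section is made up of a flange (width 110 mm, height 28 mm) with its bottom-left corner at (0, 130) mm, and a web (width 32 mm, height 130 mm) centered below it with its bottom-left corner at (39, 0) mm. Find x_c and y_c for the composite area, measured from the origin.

x_c = 55.00 mm, y_c = 98.61 mm

web: A = 32 × 130 = 4160.00, centroid at (55.00, 65.00).
flange: A = 110 × 28 = 3080.00, centroid at (55.00, 144.00).
ΣA = 7240.00 mm², ΣAx_c = 398200.00 mm³, ΣAy_c = 713920.00 mm³.
x_c = 398200.00/7240.00 = 55.00 mm; y_c = 713920.00/7240.00 = 98.61 mm.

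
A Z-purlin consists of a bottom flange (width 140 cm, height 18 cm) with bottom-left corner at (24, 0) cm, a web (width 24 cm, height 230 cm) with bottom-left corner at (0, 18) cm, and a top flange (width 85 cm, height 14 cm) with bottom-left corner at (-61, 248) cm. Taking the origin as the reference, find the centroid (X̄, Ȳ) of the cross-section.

X̄ = 30.46 cm, Ȳ = 114.87 cm

bottom flange: A = 140 × 18 = 2520.00, centroid at (94.00, 9.00).
web: A = 24 × 230 = 5520.00, centroid at (12.00, 133.00).
top flange: A = 85 × 14 = 1190.00, centroid at (-18.50, 255.00).
ΣA = 9230.00 cm², ΣAX̄ = 281105.00 cm³, ΣAȲ = 1060290.00 cm³.
X̄ = 281105.00/9230.00 = 30.46 cm; Ȳ = 1060290.00/9230.00 = 114.87 cm.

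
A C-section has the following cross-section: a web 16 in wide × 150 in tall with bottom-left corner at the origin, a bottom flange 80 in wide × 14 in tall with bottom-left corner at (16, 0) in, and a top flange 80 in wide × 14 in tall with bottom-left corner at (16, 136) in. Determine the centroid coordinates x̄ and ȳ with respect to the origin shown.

x̄ = 31.17 in, ȳ = 75.00 in

web: A = 16 × 150 = 2400.00, centroid at (8.00, 75.00).
bottom flange: A = 80 × 14 = 1120.00, centroid at (56.00, 7.00).
top flange: A = 80 × 14 = 1120.00, centroid at (56.00, 143.00).
ΣA = 4640.00 in²
ΣAx̄ = (2400.00)(8.00) + (1120.00)(56.00) + (1120.00)(56.00) = 144640.00 in³
ΣAȳ = (2400.00)(75.00) + (1120.00)(7.00) + (1120.00)(143.00) = 348000.00 in³
x̄ = 144640.00 / 4640.00 = 31.17 in
ȳ = 348000.00 / 4640.00 = 75.00 in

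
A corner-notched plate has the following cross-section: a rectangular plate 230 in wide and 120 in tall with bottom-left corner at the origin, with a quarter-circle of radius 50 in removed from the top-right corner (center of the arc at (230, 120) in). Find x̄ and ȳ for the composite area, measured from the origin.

x̄ = 107.82 in, ȳ = 57.03 in

plate: A = 230 × 120 = 27600.00, centroid at (115.00, 60.00).
removed quarter-circle: A = −¼π·50² = -1963.50, centroid at (208.78, 98.78).
ΣA = 25636.50 in², ΣAx̄ = 2764062.72 in³, ΣAȳ = 1462047.22 in³.
x̄ = 2764062.72/25636.50 = 107.82 in; ȳ = 1462047.22/25636.50 = 57.03 in.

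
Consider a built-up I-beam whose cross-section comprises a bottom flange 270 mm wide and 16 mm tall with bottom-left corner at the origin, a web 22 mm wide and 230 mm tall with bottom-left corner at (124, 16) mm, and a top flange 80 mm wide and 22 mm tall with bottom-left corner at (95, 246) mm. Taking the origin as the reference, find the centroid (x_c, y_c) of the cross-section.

x_c = 135.00 mm, y_c = 103.21 mm

bottom flange: A = 270 × 16 = 4320.00, centroid at (135.00, 8.00).
web: A = 22 × 230 = 5060.00, centroid at (135.00, 131.00).
top flange: A = 80 × 22 = 1760.00, centroid at (135.00, 257.00).
ΣA = 11140.00 mm², ΣAx_c = 1503900.00 mm³, ΣAy_c = 1149740.00 mm³.
x_c = 1503900.00/11140.00 = 135.00 mm; y_c = 1149740.00/11140.00 = 103.21 mm.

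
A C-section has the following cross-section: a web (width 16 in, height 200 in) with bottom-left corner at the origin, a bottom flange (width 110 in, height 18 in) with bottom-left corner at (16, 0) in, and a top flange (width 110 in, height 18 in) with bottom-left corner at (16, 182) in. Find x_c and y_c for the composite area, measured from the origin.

web: A = 16 × 200 = 3200.00, centroid at (8.00, 100.00).
bottom flange: A = 110 × 18 = 1980.00, centroid at (71.00, 9.00).
top flange: A = 110 × 18 = 1980.00, centroid at (71.00, 191.00).
ΣA = 7160.00 in², ΣAx_c = 306760.00 in³, ΣAy_c = 716000.00 in³.
x_c = 306760.00/7160.00 = 42.84 in; y_c = 716000.00/7160.00 = 100.00 in.

x_c = 42.84 in, y_c = 100.00 in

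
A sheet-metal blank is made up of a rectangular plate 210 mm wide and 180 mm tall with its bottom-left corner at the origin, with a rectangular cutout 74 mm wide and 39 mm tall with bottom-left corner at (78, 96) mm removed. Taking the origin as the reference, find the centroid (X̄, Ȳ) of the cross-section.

plate: A = 210 × 180 = 37800.00, centroid at (105.00, 90.00).
hole: A = −(74 × 39) = -2886.00, centroid at (115.00, 115.50).
ΣA = 34914.00 mm²
ΣAX̄ = (37800.00)(105.00) + (-2886.00)(115.00) = 3637110.00 mm³
ΣAȲ = (37800.00)(90.00) + (-2886.00)(115.50) = 3068667.00 mm³
X̄ = 3637110.00 / 34914.00 = 104.17 mm
Ȳ = 3068667.00 / 34914.00 = 87.89 mm

X̄ = 104.17 mm, Ȳ = 87.89 mm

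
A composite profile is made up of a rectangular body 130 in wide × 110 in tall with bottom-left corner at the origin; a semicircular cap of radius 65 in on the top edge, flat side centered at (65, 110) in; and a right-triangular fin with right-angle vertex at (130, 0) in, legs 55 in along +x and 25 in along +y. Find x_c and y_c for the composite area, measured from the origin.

x_c = 67.65 in, y_c = 78.86 in

rectangular body: A = 130 × 110 = 14300.00, centroid at (65.00, 55.00).
semicircular top: A = ½π·65² = 6636.61, centroid at (65.00, 137.59).
triangular fin: A = ½·55·25 = 687.50, centroid at (148.33, 8.33).
ΣA = 21624.11 in²
ΣAx_c = (14300.00)(65.00) + (6636.61)(65.00) + (687.50)(148.33) = 1462859.11 in³
ΣAy_c = (14300.00)(55.00) + (6636.61)(137.59) + (687.50)(8.33) = 1705340.09 in³
x_c = 1462859.11 / 21624.11 = 67.65 in
y_c = 1705340.09 / 21624.11 = 78.86 in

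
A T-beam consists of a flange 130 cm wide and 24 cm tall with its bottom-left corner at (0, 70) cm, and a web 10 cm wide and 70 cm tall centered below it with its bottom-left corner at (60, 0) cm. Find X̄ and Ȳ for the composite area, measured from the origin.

Part | A | x̄ᵢ | ȳᵢ | A·x̄ᵢ | A·ȳᵢ
web | 700.00 | 65.00 | 35.00 | 45500.00 | 24500.00
flange | 3120.00 | 65.00 | 82.00 | 202800.00 | 255840.00
Σ | 3820.00 |  |  | 248300.00 | 280340.00
X̄ = 248300.00 / 3820.00 = 65.00 cm
Ȳ = 280340.00 / 3820.00 = 73.39 cm

X̄ = 65.00 cm, Ȳ = 73.39 cm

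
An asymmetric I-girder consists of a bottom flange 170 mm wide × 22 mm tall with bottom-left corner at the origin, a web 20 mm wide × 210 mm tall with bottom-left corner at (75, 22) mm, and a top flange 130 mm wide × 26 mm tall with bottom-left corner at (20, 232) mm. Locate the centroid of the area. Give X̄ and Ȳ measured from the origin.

bottom flange: A = 170 × 22 = 3740.00, centroid at (85.00, 11.00).
web: A = 20 × 210 = 4200.00, centroid at (85.00, 127.00).
top flange: A = 130 × 26 = 3380.00, centroid at (85.00, 245.00).
ΣA = 11320.00 mm²
ΣAX̄ = (3740.00)(85.00) + (4200.00)(85.00) + (3380.00)(85.00) = 962200.00 mm³
ΣAȲ = (3740.00)(11.00) + (4200.00)(127.00) + (3380.00)(245.00) = 1402640.00 mm³
X̄ = 962200.00 / 11320.00 = 85.00 mm
Ȳ = 1402640.00 / 11320.00 = 123.91 mm

X̄ = 85.00 mm, Ȳ = 123.91 mm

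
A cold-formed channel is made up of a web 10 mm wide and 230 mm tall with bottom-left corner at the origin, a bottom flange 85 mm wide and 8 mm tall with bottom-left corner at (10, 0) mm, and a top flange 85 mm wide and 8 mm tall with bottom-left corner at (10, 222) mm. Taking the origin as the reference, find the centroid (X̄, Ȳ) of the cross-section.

X̄ = 22.65 mm, Ȳ = 115.00 mm

Part | A | x̄ᵢ | ȳᵢ | A·x̄ᵢ | A·ȳᵢ
web | 2300.00 | 5.00 | 115.00 | 11500.00 | 264500.00
bottom flange | 680.00 | 52.50 | 4.00 | 35700.00 | 2720.00
top flange | 680.00 | 52.50 | 226.00 | 35700.00 | 153680.00
Σ | 3660.00 |  |  | 82900.00 | 420900.00
X̄ = 82900.00 / 3660.00 = 22.65 mm
Ȳ = 420900.00 / 3660.00 = 115.00 mm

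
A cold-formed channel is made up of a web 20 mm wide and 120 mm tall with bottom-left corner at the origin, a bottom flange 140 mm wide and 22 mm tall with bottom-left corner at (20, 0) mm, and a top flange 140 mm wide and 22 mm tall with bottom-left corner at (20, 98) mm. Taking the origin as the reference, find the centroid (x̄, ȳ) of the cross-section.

web: A = 20 × 120 = 2400.00, centroid at (10.00, 60.00).
bottom flange: A = 140 × 22 = 3080.00, centroid at (90.00, 11.00).
top flange: A = 140 × 22 = 3080.00, centroid at (90.00, 109.00).
ΣA = 8560.00 mm², ΣAx̄ = 578400.00 mm³, ΣAȳ = 513600.00 mm³.
x̄ = 578400.00/8560.00 = 67.57 mm; ȳ = 513600.00/8560.00 = 60.00 mm.

x̄ = 67.57 mm, ȳ = 60.00 mm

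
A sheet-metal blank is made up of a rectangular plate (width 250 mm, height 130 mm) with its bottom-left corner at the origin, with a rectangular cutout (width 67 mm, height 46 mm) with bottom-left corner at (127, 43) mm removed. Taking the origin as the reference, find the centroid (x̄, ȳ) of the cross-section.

x̄ = 121.28 mm, ȳ = 64.90 mm

plate: A = 250 × 130 = 32500.00, centroid at (125.00, 65.00).
hole: A = −(67 × 46) = -3082.00, centroid at (160.50, 66.00).
ΣA = 29418.00 mm², ΣAx̄ = 3567839.00 mm³, ΣAȳ = 1909088.00 mm³.
x̄ = 3567839.00/29418.00 = 121.28 mm; ȳ = 1909088.00/29418.00 = 64.90 mm.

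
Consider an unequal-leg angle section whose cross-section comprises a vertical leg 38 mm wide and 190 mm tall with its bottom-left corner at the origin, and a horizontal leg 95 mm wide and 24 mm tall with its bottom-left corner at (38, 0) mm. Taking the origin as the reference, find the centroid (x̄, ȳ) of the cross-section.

vertical leg: A = 38 × 190 = 7220.00, centroid at (19.00, 95.00).
horizontal leg: A = 95 × 24 = 2280.00, centroid at (85.50, 12.00).
ΣA = 9500.00 mm², ΣAx̄ = 332120.00 mm³, ΣAȳ = 713260.00 mm³.
x̄ = 332120.00/9500.00 = 34.96 mm; ȳ = 713260.00/9500.00 = 75.08 mm.

x̄ = 34.96 mm, ȳ = 75.08 mm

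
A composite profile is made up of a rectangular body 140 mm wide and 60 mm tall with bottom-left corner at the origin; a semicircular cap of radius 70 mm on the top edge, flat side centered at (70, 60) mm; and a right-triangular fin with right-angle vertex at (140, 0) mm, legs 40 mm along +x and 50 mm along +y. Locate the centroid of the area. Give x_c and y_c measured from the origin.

x_c = 74.87 mm, y_c = 56.10 mm

rectangular body: A = 140 × 60 = 8400.00, centroid at (70.00, 30.00).
semicircular top: A = ½π·70² = 7696.90, centroid at (70.00, 89.71).
triangular fin: A = ½·40·50 = 1000.00, centroid at (153.33, 16.67).
ΣA = 17096.90 mm²
ΣAx_c = (8400.00)(70.00) + (7696.90)(70.00) + (1000.00)(153.33) = 1280116.47 mm³
ΣAy_c = (8400.00)(30.00) + (7696.90)(89.71) + (1000.00)(16.67) = 959147.45 mm³
x_c = 1280116.47 / 17096.90 = 74.87 mm
y_c = 959147.45 / 17096.90 = 56.10 mm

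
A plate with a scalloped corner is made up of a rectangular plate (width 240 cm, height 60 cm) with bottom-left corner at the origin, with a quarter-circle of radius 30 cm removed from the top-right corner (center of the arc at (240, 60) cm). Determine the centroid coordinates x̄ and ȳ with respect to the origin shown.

plate: A = 240 × 60 = 14400.00, centroid at (120.00, 30.00).
removed quarter-circle: A = −¼π·30² = -706.86, centroid at (227.27, 47.27).
ΣA = 13693.14 cm²
ΣAx̄ = (14400.00)(120.00) + (-706.86)(227.27) = 1567354.00 cm³
ΣAȳ = (14400.00)(30.00) + (-706.86)(47.27) = 398588.50 cm³
x̄ = 1567354.00 / 13693.14 = 114.46 cm
ȳ = 398588.50 / 13693.14 = 29.11 cm

x̄ = 114.46 cm, ȳ = 29.11 cm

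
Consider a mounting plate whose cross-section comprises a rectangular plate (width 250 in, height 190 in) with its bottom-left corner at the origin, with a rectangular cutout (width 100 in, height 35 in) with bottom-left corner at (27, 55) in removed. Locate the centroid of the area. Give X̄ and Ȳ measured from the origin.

Part | A | x̄ᵢ | ȳᵢ | A·x̄ᵢ | A·ȳᵢ
plate | 47500.00 | 125.00 | 95.00 | 5937500.00 | 4512500.00
hole | -3500.00 | 77.00 | 72.50 | -269500.00 | -253750.00
Σ | 44000.00 |  |  | 5668000.00 | 4258750.00
X̄ = 5668000.00 / 44000.00 = 128.82 in
Ȳ = 4258750.00 / 44000.00 = 96.79 in

X̄ = 128.82 in, Ȳ = 96.79 in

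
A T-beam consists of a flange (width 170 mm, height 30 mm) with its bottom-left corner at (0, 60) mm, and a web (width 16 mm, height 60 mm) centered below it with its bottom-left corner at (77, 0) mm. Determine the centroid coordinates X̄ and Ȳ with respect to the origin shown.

X̄ = 85.00 mm, Ȳ = 67.87 mm

web: A = 16 × 60 = 960.00, centroid at (85.00, 30.00).
flange: A = 170 × 30 = 5100.00, centroid at (85.00, 75.00).
ΣA = 6060.00 mm², ΣAX̄ = 515100.00 mm³, ΣAȲ = 411300.00 mm³.
X̄ = 515100.00/6060.00 = 85.00 mm; Ȳ = 411300.00/6060.00 = 67.87 mm.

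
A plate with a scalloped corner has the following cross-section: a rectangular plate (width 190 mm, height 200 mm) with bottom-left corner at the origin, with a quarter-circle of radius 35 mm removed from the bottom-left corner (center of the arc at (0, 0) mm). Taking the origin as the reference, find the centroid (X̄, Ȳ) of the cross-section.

Part | A | x̄ᵢ | ȳᵢ | A·x̄ᵢ | A·ȳᵢ
plate | 38000.00 | 95.00 | 100.00 | 3610000.00 | 3800000.00
removed quarter-circle | -962.11 | 14.85 | 14.85 | -14291.67 | -14291.67
Σ | 37037.89 |  |  | 3595708.33 | 3785708.33
X̄ = 3595708.33 / 37037.89 = 97.08 mm
Ȳ = 3785708.33 / 37037.89 = 102.21 mm

X̄ = 97.08 mm, Ȳ = 102.21 mm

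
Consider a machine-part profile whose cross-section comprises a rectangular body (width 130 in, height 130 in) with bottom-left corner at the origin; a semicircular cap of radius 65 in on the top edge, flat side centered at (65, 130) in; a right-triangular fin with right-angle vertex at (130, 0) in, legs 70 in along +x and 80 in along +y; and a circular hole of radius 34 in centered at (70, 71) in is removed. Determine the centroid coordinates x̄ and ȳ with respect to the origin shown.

rectangular body: A = 130 × 130 = 16900.00, centroid at (65.00, 65.00).
semicircular top: A = ½π·65² = 6636.61, centroid at (65.00, 157.59).
triangular fin: A = ½·70·80 = 2800.00, centroid at (153.33, 26.67).
hole: A = −π·34² = -3631.68, centroid at (70.00, 71.00).
ΣA = 22704.93 in², ΣAx̄ = 1704995.60 in³, ΣAȳ = 1961160.52 in³.
x̄ = 1704995.60/22704.93 = 75.09 in; ȳ = 1961160.52/22704.93 = 86.38 in.

x̄ = 75.09 in, ȳ = 86.38 in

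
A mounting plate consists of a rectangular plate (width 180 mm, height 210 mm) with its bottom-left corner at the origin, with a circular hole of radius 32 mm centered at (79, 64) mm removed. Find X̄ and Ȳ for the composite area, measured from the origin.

plate: A = 180 × 210 = 37800.00, centroid at (90.00, 105.00).
hole: A = −π·32² = -3216.99, centroid at (79.00, 64.00).
ΣA = 34583.01 mm², ΣAX̄ = 3147857.72 mm³, ΣAȲ = 3763112.58 mm³.
X̄ = 3147857.72/34583.01 = 91.02 mm; Ȳ = 3763112.58/34583.01 = 108.81 mm.

X̄ = 91.02 mm, Ȳ = 108.81 mm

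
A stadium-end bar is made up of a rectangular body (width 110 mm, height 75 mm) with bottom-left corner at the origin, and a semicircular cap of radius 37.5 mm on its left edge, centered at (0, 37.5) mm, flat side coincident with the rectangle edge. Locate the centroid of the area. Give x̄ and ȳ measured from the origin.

rectangular body: A = 110 × 75 = 8250.00, centroid at (55.00, 37.50).
semicircular end: A = ½π·37.5² = 2208.93, centroid at (-15.92, 37.50).
ΣA = 10458.93 mm², ΣAx̄ = 418593.75 mm³, ΣAȳ = 392209.96 mm³.
x̄ = 418593.75/10458.93 = 40.02 mm; ȳ = 392209.96/10458.93 = 37.50 mm.

x̄ = 40.02 mm, ȳ = 37.50 mm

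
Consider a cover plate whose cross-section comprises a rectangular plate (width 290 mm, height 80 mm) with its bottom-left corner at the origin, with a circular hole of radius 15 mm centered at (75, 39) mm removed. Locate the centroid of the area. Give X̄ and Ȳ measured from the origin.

X̄ = 147.20 mm, Ȳ = 40.03 mm

plate: A = 290 × 80 = 23200.00, centroid at (145.00, 40.00).
hole: A = −π·15² = -706.86, centroid at (75.00, 39.00).
ΣA = 22493.14 mm²
ΣAX̄ = (23200.00)(145.00) + (-706.86)(75.00) = 3310985.62 mm³
ΣAȲ = (23200.00)(40.00) + (-706.86)(39.00) = 900432.52 mm³
X̄ = 3310985.62 / 22493.14 = 147.20 mm
Ȳ = 900432.52 / 22493.14 = 40.03 mm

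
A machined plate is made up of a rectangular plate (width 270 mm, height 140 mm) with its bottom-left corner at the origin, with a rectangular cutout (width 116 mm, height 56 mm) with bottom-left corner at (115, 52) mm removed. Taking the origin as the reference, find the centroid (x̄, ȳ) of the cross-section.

x̄ = 127.11 mm, ȳ = 67.92 mm

plate: A = 270 × 140 = 37800.00, centroid at (135.00, 70.00).
hole: A = −(116 × 56) = -6496.00, centroid at (173.00, 80.00).
ΣA = 31304.00 mm², ΣAx̄ = 3979192.00 mm³, ΣAȳ = 2126320.00 mm³.
x̄ = 3979192.00/31304.00 = 127.11 mm; ȳ = 2126320.00/31304.00 = 67.92 mm.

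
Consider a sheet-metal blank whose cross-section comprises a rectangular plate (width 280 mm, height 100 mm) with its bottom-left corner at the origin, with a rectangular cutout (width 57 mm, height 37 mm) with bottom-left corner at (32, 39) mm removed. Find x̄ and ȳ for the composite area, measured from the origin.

plate: A = 280 × 100 = 28000.00, centroid at (140.00, 50.00).
hole: A = −(57 × 37) = -2109.00, centroid at (60.50, 57.50).
ΣA = 25891.00 mm², ΣAx̄ = 3792405.50 mm³, ΣAȳ = 1278732.50 mm³.
x̄ = 3792405.50/25891.00 = 146.48 mm; ȳ = 1278732.50/25891.00 = 49.39 mm.

x̄ = 146.48 mm, ȳ = 49.39 mm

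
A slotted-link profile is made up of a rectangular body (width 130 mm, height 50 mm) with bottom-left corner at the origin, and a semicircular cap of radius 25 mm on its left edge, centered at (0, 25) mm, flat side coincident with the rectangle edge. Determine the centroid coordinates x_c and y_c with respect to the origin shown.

x_c = 55.08 mm, y_c = 25.00 mm

Part | A | x̄ᵢ | ȳᵢ | A·x̄ᵢ | A·ȳᵢ
rectangular body | 6500.00 | 65.00 | 25.00 | 422500.00 | 162500.00
semicircular end | 981.75 | -10.61 | 25.00 | -10416.67 | 24543.69
Σ | 7481.75 |  |  | 412083.33 | 187043.69
x_c = 412083.33 / 7481.75 = 55.08 mm
y_c = 187043.69 / 7481.75 = 25.00 mm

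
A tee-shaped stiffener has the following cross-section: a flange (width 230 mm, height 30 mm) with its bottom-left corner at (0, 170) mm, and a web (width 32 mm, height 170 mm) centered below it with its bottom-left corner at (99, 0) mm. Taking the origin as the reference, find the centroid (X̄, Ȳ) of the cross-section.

web: A = 32 × 170 = 5440.00, centroid at (115.00, 85.00).
flange: A = 230 × 30 = 6900.00, centroid at (115.00, 185.00).
ΣA = 12340.00 mm²
ΣAX̄ = (5440.00)(115.00) + (6900.00)(115.00) = 1419100.00 mm³
ΣAȲ = (5440.00)(85.00) + (6900.00)(185.00) = 1738900.00 mm³
X̄ = 1419100.00 / 12340.00 = 115.00 mm
Ȳ = 1738900.00 / 12340.00 = 140.92 mm

X̄ = 115.00 mm, Ȳ = 140.92 mm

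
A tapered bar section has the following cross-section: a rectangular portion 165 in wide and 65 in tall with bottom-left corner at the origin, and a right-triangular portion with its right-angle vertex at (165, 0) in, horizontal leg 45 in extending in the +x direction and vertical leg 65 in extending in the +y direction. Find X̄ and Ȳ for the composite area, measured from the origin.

rectangular portion: A = 165 × 65 = 10725.00, centroid at (82.50, 32.50).
triangular portion: A = ½·45·65 = 1462.50, centroid at (180.00, 21.67).
ΣA = 12187.50 in², ΣAX̄ = 1148062.50 in³, ΣAȲ = 380250.00 in³.
X̄ = 1148062.50/12187.50 = 94.20 in; Ȳ = 380250.00/12187.50 = 31.20 in.

X̄ = 94.20 in, Ȳ = 31.20 in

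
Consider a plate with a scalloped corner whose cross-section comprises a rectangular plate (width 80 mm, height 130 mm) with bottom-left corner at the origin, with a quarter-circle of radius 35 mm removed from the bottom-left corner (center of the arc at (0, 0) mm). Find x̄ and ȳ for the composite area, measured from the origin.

Part | A | x̄ᵢ | ȳᵢ | A·x̄ᵢ | A·ȳᵢ
plate | 10400.00 | 40.00 | 65.00 | 416000.00 | 676000.00
removed quarter-circle | -962.11 | 14.85 | 14.85 | -14291.67 | -14291.67
Σ | 9437.89 |  |  | 401708.33 | 661708.33
x̄ = 401708.33 / 9437.89 = 42.56 mm
ȳ = 661708.33 / 9437.89 = 70.11 mm

x̄ = 42.56 mm, ȳ = 70.11 mm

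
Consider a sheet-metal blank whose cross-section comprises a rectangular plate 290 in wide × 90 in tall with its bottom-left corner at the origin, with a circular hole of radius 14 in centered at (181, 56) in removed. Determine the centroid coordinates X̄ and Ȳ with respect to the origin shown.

X̄ = 144.13 in, Ȳ = 44.73 in

plate: A = 290 × 90 = 26100.00, centroid at (145.00, 45.00).
hole: A = −π·14² = -615.75, centroid at (181.00, 56.00).
ΣA = 25484.25 in²
ΣAX̄ = (26100.00)(145.00) + (-615.75)(181.00) = 3673048.86 in³
ΣAȲ = (26100.00)(45.00) + (-615.75)(56.00) = 1140017.88 in³
X̄ = 3673048.86 / 25484.25 = 144.13 in
Ȳ = 1140017.88 / 25484.25 = 44.73 in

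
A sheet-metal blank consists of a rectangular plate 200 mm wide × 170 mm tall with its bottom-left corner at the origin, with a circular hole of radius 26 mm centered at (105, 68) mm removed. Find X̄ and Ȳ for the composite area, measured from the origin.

plate: A = 200 × 170 = 34000.00, centroid at (100.00, 85.00).
hole: A = −π·26² = -2123.72, centroid at (105.00, 68.00).
ΣA = 31876.28 mm²
ΣAX̄ = (34000.00)(100.00) + (-2123.72)(105.00) = 3177009.75 mm³
ΣAȲ = (34000.00)(85.00) + (-2123.72)(68.00) = 2745587.27 mm³
X̄ = 3177009.75 / 31876.28 = 99.67 mm
Ȳ = 2745587.27 / 31876.28 = 86.13 mm

X̄ = 99.67 mm, Ȳ = 86.13 mm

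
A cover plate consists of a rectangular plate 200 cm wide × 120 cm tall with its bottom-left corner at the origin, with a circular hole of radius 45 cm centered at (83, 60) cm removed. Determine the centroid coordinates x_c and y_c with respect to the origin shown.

x_c = 106.13 cm, y_c = 60.00 cm

plate: A = 200 × 120 = 24000.00, centroid at (100.00, 60.00).
hole: A = −π·45² = -6361.73, centroid at (83.00, 60.00).
ΣA = 17638.27 cm², ΣAx_c = 1871976.81 cm³, ΣAy_c = 1058296.49 cm³.
x_c = 1871976.81/17638.27 = 106.13 cm; y_c = 1058296.49/17638.27 = 60.00 cm.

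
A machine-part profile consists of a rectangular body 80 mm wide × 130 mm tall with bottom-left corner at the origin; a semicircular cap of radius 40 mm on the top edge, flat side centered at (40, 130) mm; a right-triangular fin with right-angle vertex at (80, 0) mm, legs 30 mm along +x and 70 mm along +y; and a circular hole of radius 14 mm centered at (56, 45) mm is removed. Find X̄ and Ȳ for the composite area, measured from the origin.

X̄ = 43.20 mm, Ȳ = 78.08 mm

Part | A | x̄ᵢ | ȳᵢ | A·x̄ᵢ | A·ȳᵢ
rectangular body | 10400.00 | 40.00 | 65.00 | 416000.00 | 676000.00
semicircular top | 2513.27 | 40.00 | 146.98 | 100530.96 | 369392.30
triangular fin | 1050.00 | 90.00 | 23.33 | 94500.00 | 24500.00
hole | -615.75 | 56.00 | 45.00 | -34482.12 | -27708.85
Σ | 13347.52 |  |  | 576548.84 | 1042183.46
X̄ = 576548.84 / 13347.52 = 43.20 mm
Ȳ = 1042183.46 / 13347.52 = 78.08 mm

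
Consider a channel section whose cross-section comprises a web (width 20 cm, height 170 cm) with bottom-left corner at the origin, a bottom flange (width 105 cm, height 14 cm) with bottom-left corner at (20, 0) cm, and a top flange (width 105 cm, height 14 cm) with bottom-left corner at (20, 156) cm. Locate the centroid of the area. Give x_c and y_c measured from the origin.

web: A = 20 × 170 = 3400.00, centroid at (10.00, 85.00).
bottom flange: A = 105 × 14 = 1470.00, centroid at (72.50, 7.00).
top flange: A = 105 × 14 = 1470.00, centroid at (72.50, 163.00).
ΣA = 6340.00 cm²
ΣAx_c = (3400.00)(10.00) + (1470.00)(72.50) + (1470.00)(72.50) = 247150.00 cm³
ΣAy_c = (3400.00)(85.00) + (1470.00)(7.00) + (1470.00)(163.00) = 538900.00 cm³
x_c = 247150.00 / 6340.00 = 38.98 cm
y_c = 538900.00 / 6340.00 = 85.00 cm

x_c = 38.98 cm, y_c = 85.00 cm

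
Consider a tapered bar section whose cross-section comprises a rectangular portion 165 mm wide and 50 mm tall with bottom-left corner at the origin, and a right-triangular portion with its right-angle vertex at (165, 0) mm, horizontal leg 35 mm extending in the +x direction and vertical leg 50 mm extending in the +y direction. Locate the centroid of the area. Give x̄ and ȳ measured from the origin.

x̄ = 91.53 mm, ȳ = 24.20 mm

rectangular portion: A = 165 × 50 = 8250.00, centroid at (82.50, 25.00).
triangular portion: A = ½·35·50 = 875.00, centroid at (176.67, 16.67).
ΣA = 9125.00 mm², ΣAx̄ = 835208.33 mm³, ΣAȳ = 220833.33 mm³.
x̄ = 835208.33/9125.00 = 91.53 mm; ȳ = 220833.33/9125.00 = 24.20 mm.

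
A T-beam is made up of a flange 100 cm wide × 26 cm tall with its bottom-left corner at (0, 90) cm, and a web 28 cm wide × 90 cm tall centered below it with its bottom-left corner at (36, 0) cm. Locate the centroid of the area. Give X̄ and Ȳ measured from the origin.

web: A = 28 × 90 = 2520.00, centroid at (50.00, 45.00).
flange: A = 100 × 26 = 2600.00, centroid at (50.00, 103.00).
ΣA = 5120.00 cm², ΣAX̄ = 256000.00 cm³, ΣAȲ = 381200.00 cm³.
X̄ = 256000.00/5120.00 = 50.00 cm; Ȳ = 381200.00/5120.00 = 74.45 cm.

X̄ = 50.00 cm, Ȳ = 74.45 cm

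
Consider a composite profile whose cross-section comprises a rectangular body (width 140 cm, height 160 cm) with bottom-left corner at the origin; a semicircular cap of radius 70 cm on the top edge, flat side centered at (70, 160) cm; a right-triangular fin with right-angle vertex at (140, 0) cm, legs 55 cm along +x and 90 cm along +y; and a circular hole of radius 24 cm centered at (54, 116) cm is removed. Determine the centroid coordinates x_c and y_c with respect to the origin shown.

x_c = 78.05 cm, y_c = 101.31 cm

rectangular body: A = 140 × 160 = 22400.00, centroid at (70.00, 80.00).
semicircular top: A = ½π·70² = 7696.90, centroid at (70.00, 189.71).
triangular fin: A = ½·55·90 = 2475.00, centroid at (158.33, 30.00).
hole: A = −π·24² = -1809.56, centroid at (54.00, 116.00).
ΣA = 30762.34 cm², ΣAx_c = 2400942.04 cm³, ΣAy_c = 3116512.33 cm³.
x_c = 2400942.04/30762.34 = 78.05 cm; y_c = 3116512.33/30762.34 = 101.31 cm.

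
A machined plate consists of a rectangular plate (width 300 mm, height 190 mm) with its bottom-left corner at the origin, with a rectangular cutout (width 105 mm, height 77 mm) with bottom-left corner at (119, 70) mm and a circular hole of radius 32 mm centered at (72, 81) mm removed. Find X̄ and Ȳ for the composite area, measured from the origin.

X̄ = 151.69 mm, Ȳ = 93.60 mm

plate: A = 300 × 190 = 57000.00, centroid at (150.00, 95.00).
hole 1: A = −(105 × 77) = -8085.00, centroid at (171.50, 108.50).
hole 2: A = −π·32² = -3216.99, centroid at (72.00, 81.00).
ΣA = 45698.01 mm²
ΣAX̄ = (57000.00)(150.00) + (-8085.00)(171.50) + (-3216.99)(72.00) = 6931799.16 mm³
ΣAȲ = (57000.00)(95.00) + (-8085.00)(108.50) + (-3216.99)(81.00) = 4277201.24 mm³
X̄ = 6931799.16 / 45698.01 = 151.69 mm
Ȳ = 4277201.24 / 45698.01 = 93.60 mm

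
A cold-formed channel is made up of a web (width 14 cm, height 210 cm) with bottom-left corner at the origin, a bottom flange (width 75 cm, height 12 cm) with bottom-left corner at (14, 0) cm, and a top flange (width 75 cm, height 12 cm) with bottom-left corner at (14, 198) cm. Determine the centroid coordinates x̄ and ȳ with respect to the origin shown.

x̄ = 23.90 cm, ȳ = 105.00 cm

Part | A | x̄ᵢ | ȳᵢ | A·x̄ᵢ | A·ȳᵢ
web | 2940.00 | 7.00 | 105.00 | 20580.00 | 308700.00
bottom flange | 900.00 | 51.50 | 6.00 | 46350.00 | 5400.00
top flange | 900.00 | 51.50 | 204.00 | 46350.00 | 183600.00
Σ | 4740.00 |  |  | 113280.00 | 497700.00
x̄ = 113280.00 / 4740.00 = 23.90 cm
ȳ = 497700.00 / 4740.00 = 105.00 cm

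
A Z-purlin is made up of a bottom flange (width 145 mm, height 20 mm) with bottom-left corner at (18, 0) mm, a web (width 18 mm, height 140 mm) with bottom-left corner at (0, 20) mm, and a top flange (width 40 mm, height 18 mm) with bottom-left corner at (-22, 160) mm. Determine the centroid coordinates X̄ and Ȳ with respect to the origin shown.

X̄ = 46.20 mm, Ȳ = 61.48 mm

bottom flange: A = 145 × 20 = 2900.00, centroid at (90.50, 10.00).
web: A = 18 × 140 = 2520.00, centroid at (9.00, 90.00).
top flange: A = 40 × 18 = 720.00, centroid at (-2.00, 169.00).
ΣA = 6140.00 mm², ΣAX̄ = 283690.00 mm³, ΣAȲ = 377480.00 mm³.
X̄ = 283690.00/6140.00 = 46.20 mm; Ȳ = 377480.00/6140.00 = 61.48 mm.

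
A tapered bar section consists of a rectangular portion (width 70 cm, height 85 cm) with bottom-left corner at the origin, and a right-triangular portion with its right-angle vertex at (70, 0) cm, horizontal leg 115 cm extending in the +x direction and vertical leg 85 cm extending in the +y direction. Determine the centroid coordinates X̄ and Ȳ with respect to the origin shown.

X̄ = 68.07 cm, Ȳ = 36.11 cm

rectangular portion: A = 70 × 85 = 5950.00, centroid at (35.00, 42.50).
triangular portion: A = ½·115·85 = 4887.50, centroid at (108.33, 28.33).
ΣA = 10837.50 cm²
ΣAX̄ = (5950.00)(35.00) + (4887.50)(108.33) = 737729.17 cm³
ΣAȲ = (5950.00)(42.50) + (4887.50)(28.33) = 391354.17 cm³
X̄ = 737729.17 / 10837.50 = 68.07 cm
Ȳ = 391354.17 / 10837.50 = 36.11 cm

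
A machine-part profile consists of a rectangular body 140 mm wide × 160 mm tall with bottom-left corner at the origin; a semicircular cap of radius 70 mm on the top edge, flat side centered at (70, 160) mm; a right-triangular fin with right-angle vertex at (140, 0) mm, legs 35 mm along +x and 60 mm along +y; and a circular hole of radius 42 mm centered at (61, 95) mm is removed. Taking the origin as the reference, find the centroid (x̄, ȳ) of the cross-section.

Part | A | x̄ᵢ | ȳᵢ | A·x̄ᵢ | A·ȳᵢ
rectangular body | 22400.00 | 70.00 | 80.00 | 1568000.00 | 1792000.00
semicircular top | 7696.90 | 70.00 | 189.71 | 538783.14 | 1460170.99
triangular fin | 1050.00 | 151.67 | 20.00 | 159250.00 | 21000.00
hole | -5541.77 | 61.00 | 95.00 | -338047.94 | -526468.10
Σ | 25605.13 |  |  | 1927985.20 | 2746702.89
x̄ = 1927985.20 / 25605.13 = 75.30 mm
ȳ = 2746702.89 / 25605.13 = 107.27 mm

x̄ = 75.30 mm, ȳ = 107.27 mm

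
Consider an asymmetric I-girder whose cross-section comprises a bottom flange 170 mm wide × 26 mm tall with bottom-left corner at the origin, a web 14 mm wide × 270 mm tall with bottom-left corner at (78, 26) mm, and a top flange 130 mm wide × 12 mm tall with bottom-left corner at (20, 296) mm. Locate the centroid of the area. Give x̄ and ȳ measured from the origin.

x̄ = 85.00 mm, ȳ = 116.51 mm

Part | A | x̄ᵢ | ȳᵢ | A·x̄ᵢ | A·ȳᵢ
bottom flange | 4420.00 | 85.00 | 13.00 | 375700.00 | 57460.00
web | 3780.00 | 85.00 | 161.00 | 321300.00 | 608580.00
top flange | 1560.00 | 85.00 | 302.00 | 132600.00 | 471120.00
Σ | 9760.00 |  |  | 829600.00 | 1137160.00
x̄ = 829600.00 / 9760.00 = 85.00 mm
ȳ = 1137160.00 / 9760.00 = 116.51 mm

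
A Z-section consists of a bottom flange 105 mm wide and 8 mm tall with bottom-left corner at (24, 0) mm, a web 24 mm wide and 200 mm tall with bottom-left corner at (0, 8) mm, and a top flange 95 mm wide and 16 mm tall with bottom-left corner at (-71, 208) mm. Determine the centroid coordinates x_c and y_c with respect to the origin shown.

Part | A | x̄ᵢ | ȳᵢ | A·x̄ᵢ | A·ȳᵢ
bottom flange | 840.00 | 76.50 | 4.00 | 64260.00 | 3360.00
web | 4800.00 | 12.00 | 108.00 | 57600.00 | 518400.00
top flange | 1520.00 | -23.50 | 216.00 | -35720.00 | 328320.00
Σ | 7160.00 |  |  | 86140.00 | 850080.00
x_c = 86140.00 / 7160.00 = 12.03 mm
y_c = 850080.00 / 7160.00 = 118.73 mm

x_c = 12.03 mm, y_c = 118.73 mm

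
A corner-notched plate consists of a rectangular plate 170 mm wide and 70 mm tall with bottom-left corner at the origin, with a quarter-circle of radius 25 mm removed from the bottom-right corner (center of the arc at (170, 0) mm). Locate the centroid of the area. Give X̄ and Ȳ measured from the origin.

X̄ = 81.80 mm, Ȳ = 36.05 mm

plate: A = 170 × 70 = 11900.00, centroid at (85.00, 35.00).
removed quarter-circle: A = −¼π·25² = -490.87, centroid at (159.39, 10.61).
ΣA = 11409.13 mm², ΣAX̄ = 933259.78 mm³, ΣAȲ = 411291.67 mm³.
X̄ = 933259.78/11409.13 = 81.80 mm; Ȳ = 411291.67/11409.13 = 36.05 mm.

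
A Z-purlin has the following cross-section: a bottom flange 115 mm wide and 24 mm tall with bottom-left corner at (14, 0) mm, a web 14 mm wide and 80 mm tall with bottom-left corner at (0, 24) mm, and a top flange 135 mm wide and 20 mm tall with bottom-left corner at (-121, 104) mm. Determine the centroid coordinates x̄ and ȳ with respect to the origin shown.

x̄ = 9.23 mm, ȳ = 62.71 mm

Part | A | x̄ᵢ | ȳᵢ | A·x̄ᵢ | A·ȳᵢ
bottom flange | 2760.00 | 71.50 | 12.00 | 197340.00 | 33120.00
web | 1120.00 | 7.00 | 64.00 | 7840.00 | 71680.00
top flange | 2700.00 | -53.50 | 114.00 | -144450.00 | 307800.00
Σ | 6580.00 |  |  | 60730.00 | 412600.00
x̄ = 60730.00 / 6580.00 = 9.23 mm
ȳ = 412600.00 / 6580.00 = 62.71 mm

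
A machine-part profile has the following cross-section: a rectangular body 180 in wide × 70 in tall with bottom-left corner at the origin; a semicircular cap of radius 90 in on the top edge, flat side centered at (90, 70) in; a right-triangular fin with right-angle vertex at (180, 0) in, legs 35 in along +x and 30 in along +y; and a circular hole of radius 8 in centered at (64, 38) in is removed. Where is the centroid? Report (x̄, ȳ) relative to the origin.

x̄ = 92.28 in, ȳ = 70.78 in

Part | A | x̄ᵢ | ȳᵢ | A·x̄ᵢ | A·ȳᵢ
rectangular body | 12600.00 | 90.00 | 35.00 | 1134000.00 | 441000.00
semicircular top | 12723.45 | 90.00 | 108.20 | 1145110.52 | 1376641.52
triangular fin | 525.00 | 191.67 | 10.00 | 100625.00 | 5250.00
hole | -201.06 | 64.00 | 38.00 | -12867.96 | -7640.35
Σ | 25647.39 |  |  | 2366867.56 | 1815251.16
x̄ = 2366867.56 / 25647.39 = 92.28 in
ȳ = 1815251.16 / 25647.39 = 70.78 in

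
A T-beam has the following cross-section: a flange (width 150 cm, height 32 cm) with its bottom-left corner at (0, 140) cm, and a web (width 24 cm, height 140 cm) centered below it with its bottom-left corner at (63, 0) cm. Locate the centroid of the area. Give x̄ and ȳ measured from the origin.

web: A = 24 × 140 = 3360.00, centroid at (75.00, 70.00).
flange: A = 150 × 32 = 4800.00, centroid at (75.00, 156.00).
ΣA = 8160.00 cm²
ΣAx̄ = (3360.00)(75.00) + (4800.00)(75.00) = 612000.00 cm³
ΣAȳ = (3360.00)(70.00) + (4800.00)(156.00) = 984000.00 cm³
x̄ = 612000.00 / 8160.00 = 75.00 cm
ȳ = 984000.00 / 8160.00 = 120.59 cm

x̄ = 75.00 cm, ȳ = 120.59 cm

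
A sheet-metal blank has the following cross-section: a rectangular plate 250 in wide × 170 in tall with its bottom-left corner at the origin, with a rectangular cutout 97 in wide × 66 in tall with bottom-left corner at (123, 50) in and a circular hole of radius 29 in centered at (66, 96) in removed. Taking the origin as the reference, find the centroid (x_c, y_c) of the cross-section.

plate: A = 250 × 170 = 42500.00, centroid at (125.00, 85.00).
hole 1: A = −(97 × 66) = -6402.00, centroid at (171.50, 83.00).
hole 2: A = −π·29² = -2642.08, centroid at (66.00, 96.00).
ΣA = 33455.92 in², ΣAx_c = 4040179.76 in³, ΣAy_c = 2827494.38 in³.
x_c = 4040179.76/33455.92 = 120.76 in; y_c = 2827494.38/33455.92 = 84.51 in.

x_c = 120.76 in, y_c = 84.51 in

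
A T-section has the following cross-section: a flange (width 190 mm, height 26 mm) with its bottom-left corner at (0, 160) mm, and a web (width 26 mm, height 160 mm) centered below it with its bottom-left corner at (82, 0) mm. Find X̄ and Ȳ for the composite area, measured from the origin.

X̄ = 95.00 mm, Ȳ = 130.49 mm

Part | A | x̄ᵢ | ȳᵢ | A·x̄ᵢ | A·ȳᵢ
web | 4160.00 | 95.00 | 80.00 | 395200.00 | 332800.00
flange | 4940.00 | 95.00 | 173.00 | 469300.00 | 854620.00
Σ | 9100.00 |  |  | 864500.00 | 1187420.00
X̄ = 864500.00 / 9100.00 = 95.00 mm
Ȳ = 1187420.00 / 9100.00 = 130.49 mm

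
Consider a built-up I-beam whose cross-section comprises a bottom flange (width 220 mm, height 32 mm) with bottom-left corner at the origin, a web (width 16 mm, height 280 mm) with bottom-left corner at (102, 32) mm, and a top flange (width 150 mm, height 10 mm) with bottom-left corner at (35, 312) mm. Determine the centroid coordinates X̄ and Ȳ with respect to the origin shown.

bottom flange: A = 220 × 32 = 7040.00, centroid at (110.00, 16.00).
web: A = 16 × 280 = 4480.00, centroid at (110.00, 172.00).
top flange: A = 150 × 10 = 1500.00, centroid at (110.00, 317.00).
ΣA = 13020.00 mm², ΣAX̄ = 1432200.00 mm³, ΣAȲ = 1358700.00 mm³.
X̄ = 1432200.00/13020.00 = 110.00 mm; Ȳ = 1358700.00/13020.00 = 104.35 mm.

X̄ = 110.00 mm, Ȳ = 104.35 mm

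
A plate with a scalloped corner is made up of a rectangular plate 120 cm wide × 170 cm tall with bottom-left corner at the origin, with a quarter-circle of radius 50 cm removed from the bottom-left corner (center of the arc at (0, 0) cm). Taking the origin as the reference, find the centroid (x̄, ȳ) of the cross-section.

x̄ = 64.13 cm, ȳ = 91.79 cm

Part | A | x̄ᵢ | ȳᵢ | A·x̄ᵢ | A·ȳᵢ
plate | 20400.00 | 60.00 | 85.00 | 1224000.00 | 1734000.00
removed quarter-circle | -1963.50 | 21.22 | 21.22 | -41666.67 | -41666.67
Σ | 18436.50 |  |  | 1182333.33 | 1692333.33
x̄ = 1182333.33 / 18436.50 = 64.13 cm
ȳ = 1692333.33 / 18436.50 = 91.79 cm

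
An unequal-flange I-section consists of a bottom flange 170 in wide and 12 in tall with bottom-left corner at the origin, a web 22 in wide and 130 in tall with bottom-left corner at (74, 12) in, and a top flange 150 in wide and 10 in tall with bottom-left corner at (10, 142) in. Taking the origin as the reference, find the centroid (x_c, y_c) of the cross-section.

x_c = 85.00 in, y_c = 70.78 in

bottom flange: A = 170 × 12 = 2040.00, centroid at (85.00, 6.00).
web: A = 22 × 130 = 2860.00, centroid at (85.00, 77.00).
top flange: A = 150 × 10 = 1500.00, centroid at (85.00, 147.00).
ΣA = 6400.00 in²
ΣAx_c = (2040.00)(85.00) + (2860.00)(85.00) + (1500.00)(85.00) = 544000.00 in³
ΣAy_c = (2040.00)(6.00) + (2860.00)(77.00) + (1500.00)(147.00) = 452960.00 in³
x_c = 544000.00 / 6400.00 = 85.00 in
y_c = 452960.00 / 6400.00 = 70.78 in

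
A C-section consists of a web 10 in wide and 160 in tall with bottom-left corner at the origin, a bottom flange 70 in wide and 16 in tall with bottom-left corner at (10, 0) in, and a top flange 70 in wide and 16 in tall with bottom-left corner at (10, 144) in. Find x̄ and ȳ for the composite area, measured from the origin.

web: A = 10 × 160 = 1600.00, centroid at (5.00, 80.00).
bottom flange: A = 70 × 16 = 1120.00, centroid at (45.00, 8.00).
top flange: A = 70 × 16 = 1120.00, centroid at (45.00, 152.00).
ΣA = 3840.00 in², ΣAx̄ = 108800.00 in³, ΣAȳ = 307200.00 in³.
x̄ = 108800.00/3840.00 = 28.33 in; ȳ = 307200.00/3840.00 = 80.00 in.

x̄ = 28.33 in, ȳ = 80.00 in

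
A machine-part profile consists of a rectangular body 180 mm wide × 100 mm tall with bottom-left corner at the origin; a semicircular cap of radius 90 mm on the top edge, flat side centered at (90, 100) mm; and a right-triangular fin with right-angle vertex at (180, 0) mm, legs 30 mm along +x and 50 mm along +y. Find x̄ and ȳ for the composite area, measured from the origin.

x̄ = 92.38 mm, ȳ = 84.86 mm

rectangular body: A = 180 × 100 = 18000.00, centroid at (90.00, 50.00).
semicircular top: A = ½π·90² = 12723.45, centroid at (90.00, 138.20).
triangular fin: A = ½·30·50 = 750.00, centroid at (190.00, 16.67).
ΣA = 31473.45 mm²
ΣAx̄ = (18000.00)(90.00) + (12723.45)(90.00) + (750.00)(190.00) = 2907610.52 mm³
ΣAȳ = (18000.00)(50.00) + (12723.45)(138.20) + (750.00)(16.67) = 2670845.02 mm³
x̄ = 2907610.52 / 31473.45 = 92.38 mm
ȳ = 2670845.02 / 31473.45 = 84.86 mm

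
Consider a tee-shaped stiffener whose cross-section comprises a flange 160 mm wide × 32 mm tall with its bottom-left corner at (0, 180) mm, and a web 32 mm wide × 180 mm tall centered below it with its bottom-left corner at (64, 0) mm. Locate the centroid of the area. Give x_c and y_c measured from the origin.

x_c = 80.00 mm, y_c = 139.88 mm

web: A = 32 × 180 = 5760.00, centroid at (80.00, 90.00).
flange: A = 160 × 32 = 5120.00, centroid at (80.00, 196.00).
ΣA = 10880.00 mm², ΣAx_c = 870400.00 mm³, ΣAy_c = 1521920.00 mm³.
x_c = 870400.00/10880.00 = 80.00 mm; y_c = 1521920.00/10880.00 = 139.88 mm.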